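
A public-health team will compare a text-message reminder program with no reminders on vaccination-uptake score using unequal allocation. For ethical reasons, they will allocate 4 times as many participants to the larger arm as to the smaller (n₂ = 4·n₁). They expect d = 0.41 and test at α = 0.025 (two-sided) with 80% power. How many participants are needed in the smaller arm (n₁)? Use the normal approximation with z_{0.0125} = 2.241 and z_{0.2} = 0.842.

n₁ = 71

With allocation ratio k = n₂/n₁ = 4, Var(x̄₁−x̄₂) = σ²(1/n₁ + 1/(k·n₁)) = σ²·(k+1)/(k·n₁).
So n₁ = (1 + 1/k)·((z_{α/2} + z_β)/d)² = 1.250 × (3.083/0.41)².
n₁ = 1.250 × 56.54 = 70.7.
Round up: n₁ = 71, giving n₂ = 4 × 71 = 284.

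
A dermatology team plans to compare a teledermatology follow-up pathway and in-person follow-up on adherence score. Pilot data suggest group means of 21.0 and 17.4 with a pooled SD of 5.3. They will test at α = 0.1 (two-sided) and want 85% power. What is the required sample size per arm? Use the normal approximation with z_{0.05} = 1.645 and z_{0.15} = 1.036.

n = 32 per group

Cohen's d = |M₁ − M₂| / SD_pooled = |21.0 − 17.4| / 5.3 = 3.6 / 5.3 = 0.679.
For two independent groups with equal n: n = 2·((z_{α/2} + z_β) / d)².
z_{α/2} + z_β = 1.645 + 1.036 = 2.681.
n = 2 × (2.681 / 0.679)² = 2 × 3.948² = 2 × 15.59 = 31.2.
Round up to the next whole participant.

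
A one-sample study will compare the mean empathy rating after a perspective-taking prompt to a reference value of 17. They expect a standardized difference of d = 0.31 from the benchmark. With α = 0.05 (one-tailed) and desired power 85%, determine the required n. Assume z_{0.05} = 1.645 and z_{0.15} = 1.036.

n = 75

For a one-sample test: n = ((z_{α} + z_β) / d)².
z_{α} + z_β = 1.645 + 1.036 = 2.681.
n = (2.681 / 0.31)² = 8.648² = 74.79.
Round up.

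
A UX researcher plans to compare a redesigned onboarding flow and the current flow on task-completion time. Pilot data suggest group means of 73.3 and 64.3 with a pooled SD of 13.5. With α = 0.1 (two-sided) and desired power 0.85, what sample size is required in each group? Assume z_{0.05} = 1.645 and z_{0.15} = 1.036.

n = 33 per group

Cohen's d = |M₁ − M₂| / SD_pooled = |73.3 − 64.3| / 13.5 = 9.0 / 13.5 = 0.667.
For two independent groups with equal n: n = 2·((z_{α/2} + z_β) / d)².
z_{α/2} + z_β = 1.645 + 1.036 = 2.681.
n = 2 × (2.681 / 0.667)² = 2 × 4.019² = 2 × 16.16 = 32.3.
Round up to the next whole participant.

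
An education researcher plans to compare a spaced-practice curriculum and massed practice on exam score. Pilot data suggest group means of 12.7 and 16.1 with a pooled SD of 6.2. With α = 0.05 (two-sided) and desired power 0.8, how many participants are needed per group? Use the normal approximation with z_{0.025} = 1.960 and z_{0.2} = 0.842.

Cohen's d = |M₁ − M₂| / SD_pooled = |12.7 − 16.1| / 6.2 = 3.4 / 6.2 = 0.548.
For two independent groups with equal n: n = 2·((z_{α/2} + z_β) / d)².
z_{α/2} + z_β = 1.960 + 0.842 = 2.802.
n = 2 × (2.802 / 0.548)² = 2 × 5.113² = 2 × 26.14 = 52.3.
Round up to the next whole participant.

n = 53 per group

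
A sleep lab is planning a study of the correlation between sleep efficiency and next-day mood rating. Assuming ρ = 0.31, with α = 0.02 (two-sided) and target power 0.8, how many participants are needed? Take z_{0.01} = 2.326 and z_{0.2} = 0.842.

Fisher's z: C = ½·ln((1+r)/(1−r)) = ½·ln(1.8986) = 0.3205.
n = ((z_{α/2} + z_β)/C)² + 3.
(2.326 + 0.842) / 0.3205 = 3.168 / 0.3205 = 9.885.
n = 9.885² + 3 = 97.70 + 3 = 100.7.
Round up.

n = 101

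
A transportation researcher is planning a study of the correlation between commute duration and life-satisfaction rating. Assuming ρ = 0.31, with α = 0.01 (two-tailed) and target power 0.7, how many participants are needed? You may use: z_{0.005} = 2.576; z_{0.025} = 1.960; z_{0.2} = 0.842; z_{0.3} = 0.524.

n = 97

Fisher's z: C = ½·ln((1+r)/(1−r)) = ½·ln(1.8986) = 0.3205.
n = ((z_{α/2} + z_β)/C)² + 3.
(2.576 + 0.524) / 0.3205 = 3.100 / 0.3205 = 9.672.
n = 9.672² + 3 = 93.56 + 3 = 96.6.
Round up.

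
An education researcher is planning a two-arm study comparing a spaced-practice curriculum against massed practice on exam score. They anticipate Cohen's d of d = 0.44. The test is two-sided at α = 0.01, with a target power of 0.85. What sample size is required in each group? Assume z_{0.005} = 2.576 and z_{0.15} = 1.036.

For two independent groups with equal n: n = 2·((z_{α/2} + z_β) / d)².
z_{α/2} + z_β = 2.576 + 1.036 = 3.612.
n = 2 × (3.612 / 0.44)² = 2 × 8.209² = 2 × 67.39 = 134.8.
Round up to the next whole participant.

n = 135 per group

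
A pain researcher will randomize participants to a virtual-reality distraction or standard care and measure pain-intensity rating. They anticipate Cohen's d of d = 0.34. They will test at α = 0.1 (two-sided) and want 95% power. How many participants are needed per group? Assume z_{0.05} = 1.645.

For two independent groups with equal n: n = 2·((z_{α/2} + z_β) / d)².
z_{α/2} + z_β = 1.645 + 1.645 = 3.290.
n = 2 × (3.290 / 0.34)² = 2 × 9.676² = 2 × 93.63 = 187.3.
Round up to the next whole participant.

n = 188 per group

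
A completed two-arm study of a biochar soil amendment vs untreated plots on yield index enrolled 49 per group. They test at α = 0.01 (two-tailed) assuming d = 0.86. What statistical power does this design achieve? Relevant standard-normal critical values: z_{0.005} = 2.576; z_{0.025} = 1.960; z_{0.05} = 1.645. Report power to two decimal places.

For two equal groups, power = Φ(d·√(n/2) − z_{α/2}).
d·√(n/2) = 0.86 × √(49/2) = 0.86 × 4.950 = 4.257.
z_β = 4.257 − 2.576 = 1.681.
Power = Φ(1.681) = 0.954.

power ≈ 0.95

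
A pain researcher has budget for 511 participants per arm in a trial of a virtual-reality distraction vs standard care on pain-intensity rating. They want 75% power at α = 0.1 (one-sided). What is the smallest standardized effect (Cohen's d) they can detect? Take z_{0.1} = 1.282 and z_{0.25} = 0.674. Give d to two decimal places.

For two independent groups of n = 511 each: d_min = (z_{α} + z_β)·√(2/n).
z-sum = 1.282 + 0.674 = 1.956.
d_min = 1.956 × √(2/511) = 1.956 × 0.0626 = 0.122.

d_min ≈ 0.12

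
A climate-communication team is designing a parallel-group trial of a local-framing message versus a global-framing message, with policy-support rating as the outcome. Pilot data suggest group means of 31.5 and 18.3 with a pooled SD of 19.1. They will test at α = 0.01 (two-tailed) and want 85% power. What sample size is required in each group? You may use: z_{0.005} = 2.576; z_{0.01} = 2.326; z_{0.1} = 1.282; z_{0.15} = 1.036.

n = 55 per group

Cohen's d = |M₁ − M₂| / SD_pooled = |31.5 − 18.3| / 19.1 = 13.2 / 19.1 = 0.691.
For two independent groups with equal n: n = 2·((z_{α/2} + z_β) / d)².
z_{α/2} + z_β = 2.576 + 1.036 = 3.612.
n = 2 × (3.612 / 0.691)² = 2 × 5.227² = 2 × 27.32 = 54.6.
Round up to the next whole participant.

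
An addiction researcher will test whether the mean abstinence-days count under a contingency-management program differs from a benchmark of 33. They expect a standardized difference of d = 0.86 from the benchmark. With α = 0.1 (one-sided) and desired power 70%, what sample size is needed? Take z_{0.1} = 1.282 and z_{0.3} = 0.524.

n = 5

For a one-sample test: n = ((z_{α} + z_β) / d)².
z_{α} + z_β = 1.282 + 0.524 = 1.806.
n = (1.806 / 0.86)² = 2.100² = 4.41.
Round up.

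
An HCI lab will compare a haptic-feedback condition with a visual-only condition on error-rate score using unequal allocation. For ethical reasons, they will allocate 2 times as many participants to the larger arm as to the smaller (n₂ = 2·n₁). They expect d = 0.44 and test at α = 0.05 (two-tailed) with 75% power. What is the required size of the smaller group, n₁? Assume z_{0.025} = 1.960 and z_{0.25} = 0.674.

n₁ = 54

With allocation ratio k = n₂/n₁ = 2, Var(x̄₁−x̄₂) = σ²(1/n₁ + 1/(k·n₁)) = σ²·(k+1)/(k·n₁).
So n₁ = (1 + 1/k)·((z_{α/2} + z_β)/d)² = 1.500 × (2.634/0.44)².
n₁ = 1.500 × 35.84 = 53.8.
Round up: n₁ = 54, giving n₂ = 2 × 54 = 108.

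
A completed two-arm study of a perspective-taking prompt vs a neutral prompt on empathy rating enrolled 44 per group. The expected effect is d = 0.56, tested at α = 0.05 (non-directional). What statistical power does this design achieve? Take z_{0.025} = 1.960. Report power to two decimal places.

power ≈ 0.75

For two equal groups, power = Φ(d·√(n/2) − z_{α/2}).
d·√(n/2) = 0.56 × √(44/2) = 0.56 × 4.690 = 2.627.
z_β = 2.627 − 1.960 = 0.667.
Power = Φ(0.667) = 0.747.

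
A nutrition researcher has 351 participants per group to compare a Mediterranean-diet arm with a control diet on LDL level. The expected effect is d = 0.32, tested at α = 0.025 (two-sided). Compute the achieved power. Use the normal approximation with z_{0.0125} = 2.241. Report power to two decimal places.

For two equal groups, power = Φ(d·√(n/2) − z_{α/2}).
d·√(n/2) = 0.32 × √(351/2) = 0.32 × 13.248 = 4.239.
z_β = 4.239 − 2.241 = 1.998.
Power = Φ(1.998) = 0.977.

power ≈ 0.98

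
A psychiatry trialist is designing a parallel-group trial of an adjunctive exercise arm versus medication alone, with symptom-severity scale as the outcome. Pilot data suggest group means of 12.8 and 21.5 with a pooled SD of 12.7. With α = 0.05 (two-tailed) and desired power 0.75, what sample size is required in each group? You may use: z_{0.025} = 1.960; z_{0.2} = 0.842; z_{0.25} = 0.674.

Cohen's d = |M₁ − M₂| / SD_pooled = |12.8 − 21.5| / 12.7 = 8.7 / 12.7 = 0.685.
For two independent groups with equal n: n = 2·((z_{α/2} + z_β) / d)².
z_{α/2} + z_β = 1.960 + 0.674 = 2.634.
n = 2 × (2.634 / 0.685)² = 2 × 3.845² = 2 × 14.79 = 29.6.
Round up to the next whole participant.

n = 30 per group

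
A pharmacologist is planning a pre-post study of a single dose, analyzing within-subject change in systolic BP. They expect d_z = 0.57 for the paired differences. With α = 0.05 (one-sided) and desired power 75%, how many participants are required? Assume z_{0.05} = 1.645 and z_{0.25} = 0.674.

For a paired (one-sample on differences) test: n = ((z_{α} + z_β) / d)².
z_{α} + z_β = 1.645 + 0.674 = 2.319.
n = (2.319 / 0.57)² = 4.068² = 16.55.
Round up.

n = 17 pairs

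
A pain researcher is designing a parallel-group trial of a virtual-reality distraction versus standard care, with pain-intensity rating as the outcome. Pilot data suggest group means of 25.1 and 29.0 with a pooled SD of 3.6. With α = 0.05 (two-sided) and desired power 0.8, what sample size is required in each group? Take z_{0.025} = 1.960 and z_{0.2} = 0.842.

n = 14 per group

Cohen's d = |M₁ − M₂| / SD_pooled = |25.1 − 29.0| / 3.6 = 3.9 / 3.6 = 1.083.
For two independent groups with equal n: n = 2·((z_{α/2} + z_β) / d)².
z_{α/2} + z_β = 1.960 + 0.842 = 2.802.
n = 2 × (2.802 / 1.083)² = 2 × 2.587² = 2 × 6.69 = 13.4.
Round up to the next whole participant.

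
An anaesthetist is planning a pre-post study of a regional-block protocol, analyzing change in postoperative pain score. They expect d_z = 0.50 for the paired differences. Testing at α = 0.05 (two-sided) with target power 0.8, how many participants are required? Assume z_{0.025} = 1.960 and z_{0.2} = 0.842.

n = 32 pairs

For a paired (one-sample on differences) test: n = ((z_{α/2} + z_β) / d)².
z_{α/2} + z_β = 1.960 + 0.842 = 2.802.
n = (2.802 / 0.50)² = 5.604² = 31.40.
Round up.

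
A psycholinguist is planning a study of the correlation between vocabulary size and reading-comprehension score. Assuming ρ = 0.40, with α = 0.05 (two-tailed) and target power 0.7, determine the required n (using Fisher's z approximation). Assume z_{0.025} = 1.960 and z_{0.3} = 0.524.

n = 38

Fisher's z: C = ½·ln((1+r)/(1−r)) = ½·ln(2.3333) = 0.4236.
n = ((z_{α/2} + z_β)/C)² + 3.
(1.960 + 0.524) / 0.4236 = 2.484 / 0.4236 = 5.864.
n = 5.864² + 3 = 34.39 + 3 = 37.4.
Round up.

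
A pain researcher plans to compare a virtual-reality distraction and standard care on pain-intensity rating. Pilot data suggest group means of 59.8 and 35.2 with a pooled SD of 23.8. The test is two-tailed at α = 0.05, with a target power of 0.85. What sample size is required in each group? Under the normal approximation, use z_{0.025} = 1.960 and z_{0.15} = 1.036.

Cohen's d = |M₁ − M₂| / SD_pooled = |59.8 − 35.2| / 23.8 = 24.6 / 23.8 = 1.034.
For two independent groups with equal n: n = 2·((z_{α/2} + z_β) / d)².
z_{α/2} + z_β = 1.960 + 1.036 = 2.996.
n = 2 × (2.996 / 1.034)² = 2 × 2.897² = 2 × 8.40 = 16.8.
Round up to the next whole participant.

n = 17 per group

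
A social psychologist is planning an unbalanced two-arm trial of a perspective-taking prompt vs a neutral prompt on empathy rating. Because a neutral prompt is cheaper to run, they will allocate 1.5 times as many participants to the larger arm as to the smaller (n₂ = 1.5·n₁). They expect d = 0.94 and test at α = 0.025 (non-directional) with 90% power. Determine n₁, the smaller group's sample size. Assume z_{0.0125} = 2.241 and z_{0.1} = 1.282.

n₁ = 24

With allocation ratio k = n₂/n₁ = 1.5, Var(x̄₁−x̄₂) = σ²(1/n₁ + 1/(k·n₁)) = σ²·(k+1)/(k·n₁).
So n₁ = (1 + 1/k)·((z_{α/2} + z_β)/d)² = 1.667 × (3.523/0.94)².
n₁ = 1.667 × 14.05 = 23.4.
Round up: n₁ = 24, giving n₂ = 1.5 × 24 = 36.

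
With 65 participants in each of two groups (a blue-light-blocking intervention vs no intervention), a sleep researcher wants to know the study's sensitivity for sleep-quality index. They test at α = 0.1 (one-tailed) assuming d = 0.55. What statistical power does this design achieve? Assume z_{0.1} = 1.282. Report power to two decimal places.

For two equal groups, power = Φ(d·√(n/2) − z_{α}).
d·√(n/2) = 0.55 × √(65/2) = 0.55 × 5.701 = 3.135.
z_β = 3.135 − 1.282 = 1.853.
Power = Φ(1.853) = 0.968.

power ≈ 0.97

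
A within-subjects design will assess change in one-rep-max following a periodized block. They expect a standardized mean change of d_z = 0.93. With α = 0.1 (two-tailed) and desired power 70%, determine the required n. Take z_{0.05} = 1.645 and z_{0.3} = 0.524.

n = 6 pairs

For a paired (one-sample on differences) test: n = ((z_{α/2} + z_β) / d)².
z_{α/2} + z_β = 1.645 + 0.524 = 2.169.
n = (2.169 / 0.93)² = 2.332² = 5.44.
Round up.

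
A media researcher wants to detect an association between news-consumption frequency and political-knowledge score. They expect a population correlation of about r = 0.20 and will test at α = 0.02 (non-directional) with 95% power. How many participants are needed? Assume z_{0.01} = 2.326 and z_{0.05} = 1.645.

n = 387

Fisher's z: C = ½·ln((1+r)/(1−r)) = ½·ln(1.5000) = 0.2027.
n = ((z_{α/2} + z_β)/C)² + 3.
(2.326 + 1.645) / 0.2027 = 3.971 / 0.2027 = 19.591.
n = 19.591² + 3 = 383.79 + 3 = 386.8.
Round up.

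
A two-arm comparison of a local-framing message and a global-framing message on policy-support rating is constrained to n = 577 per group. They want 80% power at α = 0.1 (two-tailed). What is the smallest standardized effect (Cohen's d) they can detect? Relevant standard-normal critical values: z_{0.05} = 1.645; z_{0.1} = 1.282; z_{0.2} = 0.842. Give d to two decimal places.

d_min ≈ 0.15

For two independent groups of n = 577 each: d_min = (z_{α/2} + z_β)·√(2/n).
z-sum = 1.645 + 0.842 = 2.487.
d_min = 2.487 × √(2/577) = 2.487 × 0.0589 = 0.146.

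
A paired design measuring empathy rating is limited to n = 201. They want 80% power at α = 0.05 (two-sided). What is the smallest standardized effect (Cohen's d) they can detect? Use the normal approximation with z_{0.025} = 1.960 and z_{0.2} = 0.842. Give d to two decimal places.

d_min ≈ 0.20

For a single sample (or paired design) of n = 201: d_min = (z_{α/2} + z_β)/√n.
z-sum = 1.960 + 0.842 = 2.802.
d_min = 2.802 / √201 = 2.802 / 14.177 = 0.198.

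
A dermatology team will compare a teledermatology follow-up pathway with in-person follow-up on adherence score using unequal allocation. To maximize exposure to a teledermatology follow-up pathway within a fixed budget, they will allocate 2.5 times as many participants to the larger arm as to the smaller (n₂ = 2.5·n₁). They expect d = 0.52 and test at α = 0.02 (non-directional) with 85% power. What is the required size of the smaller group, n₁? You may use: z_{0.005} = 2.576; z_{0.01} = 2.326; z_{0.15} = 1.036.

With allocation ratio k = n₂/n₁ = 2.5, Var(x̄₁−x̄₂) = σ²(1/n₁ + 1/(k·n₁)) = σ²·(k+1)/(k·n₁).
So n₁ = (1 + 1/k)·((z_{α/2} + z_β)/d)² = 1.400 × (3.362/0.52)².
n₁ = 1.400 × 41.80 = 58.5.
Round up: n₁ = 59, giving n₂ = ⌈2.5 × 59⌉ = ⌈147.5⌉ = 148.

n₁ = 59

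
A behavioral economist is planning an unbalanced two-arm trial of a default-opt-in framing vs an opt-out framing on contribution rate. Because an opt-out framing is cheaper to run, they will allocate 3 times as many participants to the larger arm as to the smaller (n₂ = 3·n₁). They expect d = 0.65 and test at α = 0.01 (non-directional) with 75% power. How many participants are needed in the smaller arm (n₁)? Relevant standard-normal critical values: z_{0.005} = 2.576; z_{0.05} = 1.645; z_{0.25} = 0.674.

With allocation ratio k = n₂/n₁ = 3, Var(x̄₁−x̄₂) = σ²(1/n₁ + 1/(k·n₁)) = σ²·(k+1)/(k·n₁).
So n₁ = (1 + 1/k)·((z_{α/2} + z_β)/d)² = 1.333 × (3.250/0.65)².
n₁ = 1.333 × 25.00 = 33.3.
Round up: n₁ = 34, giving n₂ = 3 × 34 = 102.

n₁ = 34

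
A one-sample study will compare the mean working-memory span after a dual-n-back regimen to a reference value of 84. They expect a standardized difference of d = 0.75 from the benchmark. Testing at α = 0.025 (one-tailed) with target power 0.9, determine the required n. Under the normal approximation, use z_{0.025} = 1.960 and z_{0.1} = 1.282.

For a one-sample test: n = ((z_{α} + z_β) / d)².
z_{α} + z_β = 1.960 + 1.282 = 3.242.
n = (3.242 / 0.75)² = 4.323² = 18.69.
Round up.

n = 19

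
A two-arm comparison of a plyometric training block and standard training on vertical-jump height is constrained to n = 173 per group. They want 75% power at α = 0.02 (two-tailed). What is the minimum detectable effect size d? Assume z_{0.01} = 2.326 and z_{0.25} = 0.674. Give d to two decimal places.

d_min ≈ 0.32

For two independent groups of n = 173 each: d_min = (z_{α/2} + z_β)·√(2/n).
z-sum = 2.326 + 0.674 = 3.000.
d_min = 3.000 × √(2/173) = 3.000 × 0.1075 = 0.323.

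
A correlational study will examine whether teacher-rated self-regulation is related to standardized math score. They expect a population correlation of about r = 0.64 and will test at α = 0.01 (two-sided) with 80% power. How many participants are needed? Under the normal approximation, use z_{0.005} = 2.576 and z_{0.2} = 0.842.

n = 24

Fisher's z: C = ½·ln((1+r)/(1−r)) = ½·ln(4.5556) = 0.7582.
n = ((z_{α/2} + z_β)/C)² + 3.
(2.576 + 0.842) / 0.7582 = 3.418 / 0.7582 = 4.508.
n = 4.508² + 3 = 20.32 + 3 = 23.3.
Round up.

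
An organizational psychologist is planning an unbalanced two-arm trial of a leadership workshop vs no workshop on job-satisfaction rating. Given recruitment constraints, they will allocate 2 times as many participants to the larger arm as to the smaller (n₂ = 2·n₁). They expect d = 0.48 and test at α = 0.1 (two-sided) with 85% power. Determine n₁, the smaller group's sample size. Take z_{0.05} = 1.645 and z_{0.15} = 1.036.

With allocation ratio k = n₂/n₁ = 2, Var(x̄₁−x̄₂) = σ²(1/n₁ + 1/(k·n₁)) = σ²·(k+1)/(k·n₁).
So n₁ = (1 + 1/k)·((z_{α/2} + z_β)/d)² = 1.500 × (2.681/0.48)².
n₁ = 1.500 × 31.20 = 46.8.
Round up: n₁ = 47, giving n₂ = 2 × 47 = 94.

n₁ = 47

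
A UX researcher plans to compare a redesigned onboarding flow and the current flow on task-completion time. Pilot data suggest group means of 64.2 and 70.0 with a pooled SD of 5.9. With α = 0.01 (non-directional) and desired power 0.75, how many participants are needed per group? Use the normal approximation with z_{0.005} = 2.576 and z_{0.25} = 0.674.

n = 22 per group

Cohen's d = |M₁ − M₂| / SD_pooled = |64.2 − 70.0| / 5.9 = 5.8 / 5.9 = 0.983.
For two independent groups with equal n: n = 2·((z_{α/2} + z_β) / d)².
z_{α/2} + z_β = 2.576 + 0.674 = 3.250.
n = 2 × (3.250 / 0.983)² = 2 × 3.306² = 2 × 10.93 = 21.9.
Round up to the next whole participant.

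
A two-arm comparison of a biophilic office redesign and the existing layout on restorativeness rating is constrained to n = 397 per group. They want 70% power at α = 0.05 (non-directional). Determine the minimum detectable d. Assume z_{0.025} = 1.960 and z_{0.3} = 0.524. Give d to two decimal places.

d_min ≈ 0.18

For two independent groups of n = 397 each: d_min = (z_{α/2} + z_β)·√(2/n).
z-sum = 1.960 + 0.524 = 2.484.
d_min = 2.484 × √(2/397) = 2.484 × 0.0710 = 0.176.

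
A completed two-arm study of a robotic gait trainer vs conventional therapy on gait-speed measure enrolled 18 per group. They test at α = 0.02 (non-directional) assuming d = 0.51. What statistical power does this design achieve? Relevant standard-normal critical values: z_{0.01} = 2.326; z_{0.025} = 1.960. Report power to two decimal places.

For two equal groups, power = Φ(d·√(n/2) − z_{α/2}).
d·√(n/2) = 0.51 × √(18/2) = 0.51 × 3.000 = 1.530.
z_β = 1.530 − 2.326 = -0.796.
Power = Φ(-0.796) = 0.213.

power ≈ 0.21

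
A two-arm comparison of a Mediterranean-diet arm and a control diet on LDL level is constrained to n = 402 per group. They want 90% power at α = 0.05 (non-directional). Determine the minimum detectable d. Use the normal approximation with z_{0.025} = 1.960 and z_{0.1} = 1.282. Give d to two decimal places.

d_min ≈ 0.23

For two independent groups of n = 402 each: d_min = (z_{α/2} + z_β)·√(2/n).
z-sum = 1.960 + 1.282 = 3.242.
d_min = 3.242 × √(2/402) = 3.242 × 0.0705 = 0.229.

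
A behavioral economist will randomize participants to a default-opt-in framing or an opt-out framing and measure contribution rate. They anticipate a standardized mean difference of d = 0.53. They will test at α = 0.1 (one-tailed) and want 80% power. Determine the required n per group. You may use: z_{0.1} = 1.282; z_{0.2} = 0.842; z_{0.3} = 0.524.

n = 33 per group

For two independent groups with equal n: n = 2·((z_{α} + z_β) / d)².
z_{α} + z_β = 1.282 + 0.842 = 2.124.
n = 2 × (2.124 / 0.53)² = 2 × 4.008² = 2 × 16.06 = 32.1.
Round up to the next whole participant.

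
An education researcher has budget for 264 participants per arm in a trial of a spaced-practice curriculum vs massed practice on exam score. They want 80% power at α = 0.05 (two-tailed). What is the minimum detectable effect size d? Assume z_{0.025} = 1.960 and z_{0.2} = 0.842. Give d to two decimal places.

For two independent groups of n = 264 each: d_min = (z_{α/2} + z_β)·√(2/n).
z-sum = 1.960 + 0.842 = 2.802.
d_min = 2.802 × √(2/264) = 2.802 × 0.0870 = 0.244.

d_min ≈ 0.24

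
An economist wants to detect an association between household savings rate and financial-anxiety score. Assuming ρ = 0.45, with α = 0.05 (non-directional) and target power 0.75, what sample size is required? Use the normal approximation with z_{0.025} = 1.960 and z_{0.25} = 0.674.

Fisher's z: C = ½·ln((1+r)/(1−r)) = ½·ln(2.6364) = 0.4847.
n = ((z_{α/2} + z_β)/C)² + 3.
(1.960 + 0.674) / 0.4847 = 2.634 / 0.4847 = 5.434.
n = 5.434² + 3 = 29.53 + 3 = 32.5.
Round up.

n = 33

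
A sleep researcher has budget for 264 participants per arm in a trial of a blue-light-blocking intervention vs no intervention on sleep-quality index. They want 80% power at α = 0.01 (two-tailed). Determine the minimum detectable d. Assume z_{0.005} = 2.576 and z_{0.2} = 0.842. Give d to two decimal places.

For two independent groups of n = 264 each: d_min = (z_{α/2} + z_β)·√(2/n).
z-sum = 2.576 + 0.842 = 3.418.
d_min = 3.418 × √(2/264) = 3.418 × 0.0870 = 0.297.

d_min ≈ 0.30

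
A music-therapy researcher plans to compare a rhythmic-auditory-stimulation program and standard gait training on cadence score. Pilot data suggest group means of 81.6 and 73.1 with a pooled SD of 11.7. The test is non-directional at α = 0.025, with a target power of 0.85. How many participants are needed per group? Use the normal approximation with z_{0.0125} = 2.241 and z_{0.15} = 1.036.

n = 41 per group

Cohen's d = |M₁ − M₂| / SD_pooled = |81.6 − 73.1| / 11.7 = 8.5 / 11.7 = 0.726.
For two independent groups with equal n: n = 2·((z_{α/2} + z_β) / d)².
z_{α/2} + z_β = 2.241 + 1.036 = 3.277.
n = 2 × (3.277 / 0.726)² = 2 × 4.514² = 2 × 20.37 = 40.7.
Round up to the next whole participant.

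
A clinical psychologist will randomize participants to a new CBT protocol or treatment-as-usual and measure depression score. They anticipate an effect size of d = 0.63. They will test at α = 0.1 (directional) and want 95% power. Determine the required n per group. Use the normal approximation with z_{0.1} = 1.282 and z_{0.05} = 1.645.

n = 44 per group

For two independent groups with equal n: n = 2·((z_{α} + z_β) / d)².
z_{α} + z_β = 1.282 + 1.645 = 2.927.
n = 2 × (2.927 / 0.63)² = 2 × 4.646² = 2 × 21.59 = 43.2.
Round up to the next whole participant.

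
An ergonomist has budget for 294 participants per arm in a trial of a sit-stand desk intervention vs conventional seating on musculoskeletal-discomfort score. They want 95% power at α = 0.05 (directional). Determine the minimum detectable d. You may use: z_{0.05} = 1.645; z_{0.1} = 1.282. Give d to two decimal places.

d_min ≈ 0.27

For two independent groups of n = 294 each: d_min = (z_{α} + z_β)·√(2/n).
z-sum = 1.645 + 1.645 = 3.290.
d_min = 3.290 × √(2/294) = 3.290 × 0.0825 = 0.271.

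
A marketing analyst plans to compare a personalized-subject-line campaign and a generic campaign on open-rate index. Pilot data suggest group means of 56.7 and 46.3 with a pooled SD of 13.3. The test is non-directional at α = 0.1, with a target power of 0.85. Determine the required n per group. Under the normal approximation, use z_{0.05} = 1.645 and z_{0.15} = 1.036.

Cohen's d = |M₁ − M₂| / SD_pooled = |56.7 − 46.3| / 13.3 = 10.4 / 13.3 = 0.782.
For two independent groups with equal n: n = 2·((z_{α/2} + z_β) / d)².
z_{α/2} + z_β = 1.645 + 1.036 = 2.681.
n = 2 × (2.681 / 0.782)² = 2 × 3.428² = 2 × 11.75 = 23.5.
Round up to the next whole participant.

n = 24 per group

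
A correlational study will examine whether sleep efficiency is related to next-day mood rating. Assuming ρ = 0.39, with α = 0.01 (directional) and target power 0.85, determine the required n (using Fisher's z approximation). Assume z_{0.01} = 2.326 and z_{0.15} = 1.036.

Fisher's z: C = ½·ln((1+r)/(1−r)) = ½·ln(2.2787) = 0.4118.
n = ((z_{α} + z_β)/C)² + 3.
(2.326 + 1.036) / 0.4118 = 3.362 / 0.4118 = 8.164.
n = 8.164² + 3 = 66.65 + 3 = 69.7.
Round up.

n = 70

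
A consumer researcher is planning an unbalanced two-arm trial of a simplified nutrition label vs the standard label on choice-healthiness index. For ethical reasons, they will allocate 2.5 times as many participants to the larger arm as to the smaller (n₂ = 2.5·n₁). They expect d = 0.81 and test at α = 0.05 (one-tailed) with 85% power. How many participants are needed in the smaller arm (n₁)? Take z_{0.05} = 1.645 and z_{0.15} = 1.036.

With allocation ratio k = n₂/n₁ = 2.5, Var(x̄₁−x̄₂) = σ²(1/n₁ + 1/(k·n₁)) = σ²·(k+1)/(k·n₁).
So n₁ = (1 + 1/k)·((z_{α} + z_β)/d)² = 1.400 × (2.681/0.81)².
n₁ = 1.400 × 10.96 = 15.3.
Round up: n₁ = 16, giving n₂ = 2.5 × 16 = 40.

n₁ = 16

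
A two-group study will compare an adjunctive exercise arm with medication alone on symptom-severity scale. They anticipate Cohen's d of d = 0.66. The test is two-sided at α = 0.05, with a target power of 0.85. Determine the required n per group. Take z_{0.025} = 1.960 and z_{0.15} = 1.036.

For two independent groups with equal n: n = 2·((z_{α/2} + z_β) / d)².
z_{α/2} + z_β = 1.960 + 1.036 = 2.996.
n = 2 × (2.996 / 0.66)² = 2 × 4.539² = 2 × 20.61 = 41.2.
Round up to the next whole participant.

n = 42 per group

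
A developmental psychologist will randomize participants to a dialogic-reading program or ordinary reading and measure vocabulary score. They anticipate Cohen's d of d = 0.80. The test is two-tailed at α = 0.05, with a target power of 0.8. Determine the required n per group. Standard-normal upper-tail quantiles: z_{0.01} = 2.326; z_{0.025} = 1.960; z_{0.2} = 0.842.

For two independent groups with equal n: n = 2·((z_{α/2} + z_β) / d)².
z_{α/2} + z_β = 1.960 + 0.842 = 2.802.
n = 2 × (2.802 / 0.80)² = 2 × 3.502² = 2 × 12.27 = 24.5.
Round up to the next whole participant.

n = 25 per group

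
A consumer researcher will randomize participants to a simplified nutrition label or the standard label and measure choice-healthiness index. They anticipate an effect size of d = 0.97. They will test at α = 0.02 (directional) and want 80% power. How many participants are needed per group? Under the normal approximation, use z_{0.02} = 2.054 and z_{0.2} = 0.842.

n = 18 per group

For two independent groups with equal n: n = 2·((z_{α} + z_β) / d)².
z_{α} + z_β = 2.054 + 0.842 = 2.896.
n = 2 × (2.896 / 0.97)² = 2 × 2.986² = 2 × 8.91 = 17.8.
Round up to the next whole participant.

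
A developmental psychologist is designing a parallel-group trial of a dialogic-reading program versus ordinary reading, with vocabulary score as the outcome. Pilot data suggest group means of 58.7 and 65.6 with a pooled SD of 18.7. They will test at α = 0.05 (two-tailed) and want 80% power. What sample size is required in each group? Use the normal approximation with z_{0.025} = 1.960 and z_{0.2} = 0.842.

Cohen's d = |M₁ − M₂| / SD_pooled = |58.7 − 65.6| / 18.7 = 6.9 / 18.7 = 0.369.
For two independent groups with equal n: n = 2·((z_{α/2} + z_β) / d)².
z_{α/2} + z_β = 1.960 + 0.842 = 2.802.
n = 2 × (2.802 / 0.369)² = 2 × 7.593² = 2 × 57.66 = 115.3.
Round up to the next whole participant.

n = 116 per group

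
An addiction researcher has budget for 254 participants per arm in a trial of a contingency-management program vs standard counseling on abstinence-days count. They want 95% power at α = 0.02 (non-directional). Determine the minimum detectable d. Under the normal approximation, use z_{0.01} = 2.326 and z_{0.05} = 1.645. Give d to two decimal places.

d_min ≈ 0.35

For two independent groups of n = 254 each: d_min = (z_{α/2} + z_β)·√(2/n).
z-sum = 2.326 + 1.645 = 3.971.
d_min = 3.971 × √(2/254) = 3.971 × 0.0887 = 0.352.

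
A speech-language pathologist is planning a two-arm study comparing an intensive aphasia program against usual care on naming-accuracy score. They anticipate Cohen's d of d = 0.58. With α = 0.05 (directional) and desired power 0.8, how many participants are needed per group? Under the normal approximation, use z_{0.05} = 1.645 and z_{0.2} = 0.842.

n = 37 per group

For two independent groups with equal n: n = 2·((z_{α} + z_β) / d)².
z_{α} + z_β = 1.645 + 0.842 = 2.487.
n = 2 × (2.487 / 0.58)² = 2 × 4.288² = 2 × 18.39 = 36.8.
Round up to the next whole participant.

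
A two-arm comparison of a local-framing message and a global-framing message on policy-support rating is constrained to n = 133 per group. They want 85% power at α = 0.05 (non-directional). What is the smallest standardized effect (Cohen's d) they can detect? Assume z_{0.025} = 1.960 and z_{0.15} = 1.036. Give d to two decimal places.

For two independent groups of n = 133 each: d_min = (z_{α/2} + z_β)·√(2/n).
z-sum = 1.960 + 1.036 = 2.996.
d_min = 2.996 × √(2/133) = 2.996 × 0.1226 = 0.367.

d_min ≈ 0.37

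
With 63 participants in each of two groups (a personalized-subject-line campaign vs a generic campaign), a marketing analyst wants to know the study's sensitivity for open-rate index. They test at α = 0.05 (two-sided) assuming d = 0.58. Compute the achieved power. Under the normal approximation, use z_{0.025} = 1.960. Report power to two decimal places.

power ≈ 0.90

For two equal groups, power = Φ(d·√(n/2) − z_{α/2}).
d·√(n/2) = 0.58 × √(63/2) = 0.58 × 5.612 = 3.255.
z_β = 3.255 − 1.960 = 1.295.
Power = Φ(1.295) = 0.902.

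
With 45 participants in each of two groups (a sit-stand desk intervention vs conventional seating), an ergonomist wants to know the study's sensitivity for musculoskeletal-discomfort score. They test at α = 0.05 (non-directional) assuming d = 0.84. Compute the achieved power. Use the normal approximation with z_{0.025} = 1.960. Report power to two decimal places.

For two equal groups, power = Φ(d·√(n/2) − z_{α/2}).
d·√(n/2) = 0.84 × √(45/2) = 0.84 × 4.743 = 3.984.
z_β = 3.984 − 1.960 = 2.024.
Power = Φ(2.024) = 0.979.

power ≈ 0.98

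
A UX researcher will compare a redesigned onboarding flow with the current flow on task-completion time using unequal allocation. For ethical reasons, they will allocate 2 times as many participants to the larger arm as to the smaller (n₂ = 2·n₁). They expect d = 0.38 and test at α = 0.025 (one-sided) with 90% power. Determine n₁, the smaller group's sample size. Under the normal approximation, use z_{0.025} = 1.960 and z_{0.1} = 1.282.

n₁ = 110

With allocation ratio k = n₂/n₁ = 2, Var(x̄₁−x̄₂) = σ²(1/n₁ + 1/(k·n₁)) = σ²·(k+1)/(k·n₁).
So n₁ = (1 + 1/k)·((z_{α} + z_β)/d)² = 1.500 × (3.242/0.38)².
n₁ = 1.500 × 72.79 = 109.2.
Round up: n₁ = 110, giving n₂ = 2 × 110 = 220.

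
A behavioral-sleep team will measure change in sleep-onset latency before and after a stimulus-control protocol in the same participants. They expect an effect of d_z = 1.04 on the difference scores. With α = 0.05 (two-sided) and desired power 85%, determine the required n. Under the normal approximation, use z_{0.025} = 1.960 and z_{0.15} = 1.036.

n = 9 pairs

For a paired (one-sample on differences) test: n = ((z_{α/2} + z_β) / d)².
z_{α/2} + z_β = 1.960 + 1.036 = 2.996.
n = (2.996 / 1.04)² = 2.881² = 8.30.
Round up.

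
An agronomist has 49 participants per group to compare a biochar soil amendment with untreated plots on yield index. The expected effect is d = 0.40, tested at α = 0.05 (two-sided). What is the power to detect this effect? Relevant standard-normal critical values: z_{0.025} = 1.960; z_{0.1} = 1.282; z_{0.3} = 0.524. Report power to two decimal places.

For two equal groups, power = Φ(d·√(n/2) − z_{α/2}).
d·√(n/2) = 0.40 × √(49/2) = 0.40 × 4.950 = 1.980.
z_β = 1.980 − 1.960 = 0.020.
Power = Φ(0.020) = 0.508.

power ≈ 0.51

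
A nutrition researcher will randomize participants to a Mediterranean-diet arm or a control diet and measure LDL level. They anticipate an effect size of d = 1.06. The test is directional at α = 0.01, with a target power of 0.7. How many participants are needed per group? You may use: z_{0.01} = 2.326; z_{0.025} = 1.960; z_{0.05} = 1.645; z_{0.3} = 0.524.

n = 15 per group

For two independent groups with equal n: n = 2·((z_{α} + z_β) / d)².
z_{α} + z_β = 2.326 + 0.524 = 2.850.
n = 2 × (2.850 / 1.06)² = 2 × 2.689² = 2 × 7.23 = 14.5.
Round up to the next whole participant.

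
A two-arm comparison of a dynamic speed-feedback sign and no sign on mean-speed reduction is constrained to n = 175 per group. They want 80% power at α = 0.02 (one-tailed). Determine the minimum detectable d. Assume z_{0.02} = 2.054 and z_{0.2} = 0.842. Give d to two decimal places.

d_min ≈ 0.31

For two independent groups of n = 175 each: d_min = (z_{α} + z_β)·√(2/n).
z-sum = 2.054 + 0.842 = 2.896.
d_min = 2.896 × √(2/175) = 2.896 × 0.1069 = 0.310.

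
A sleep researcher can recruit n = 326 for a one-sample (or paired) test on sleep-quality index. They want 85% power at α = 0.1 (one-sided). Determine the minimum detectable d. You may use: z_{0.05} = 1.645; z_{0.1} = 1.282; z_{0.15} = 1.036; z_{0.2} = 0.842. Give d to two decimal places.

For a single sample (or paired design) of n = 326: d_min = (z_{α} + z_β)/√n.
z-sum = 1.282 + 1.036 = 2.318.
d_min = 2.318 / √326 = 2.318 / 18.055 = 0.128.

d_min ≈ 0.13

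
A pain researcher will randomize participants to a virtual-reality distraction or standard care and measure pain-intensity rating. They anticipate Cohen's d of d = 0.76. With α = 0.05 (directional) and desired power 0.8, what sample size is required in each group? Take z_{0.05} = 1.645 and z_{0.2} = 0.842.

n = 22 per group

For two independent groups with equal n: n = 2·((z_{α} + z_β) / d)².
z_{α} + z_β = 1.645 + 0.842 = 2.487.
n = 2 × (2.487 / 0.76)² = 2 × 3.272² = 2 × 10.71 = 21.4.
Round up to the next whole participant.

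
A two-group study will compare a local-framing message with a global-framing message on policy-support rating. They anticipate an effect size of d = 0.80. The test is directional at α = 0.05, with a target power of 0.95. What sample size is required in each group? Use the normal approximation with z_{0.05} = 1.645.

For two independent groups with equal n: n = 2·((z_{α} + z_β) / d)².
z_{α} + z_β = 1.645 + 1.645 = 3.290.
n = 2 × (3.290 / 0.80)² = 2 × 4.112² = 2 × 16.91 = 33.8.
Round up to the next whole participant.

n = 34 per group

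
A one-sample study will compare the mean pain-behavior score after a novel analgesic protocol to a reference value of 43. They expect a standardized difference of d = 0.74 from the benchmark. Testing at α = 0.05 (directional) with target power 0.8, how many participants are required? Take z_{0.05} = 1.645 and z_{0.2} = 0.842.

For a one-sample test: n = ((z_{α} + z_β) / d)².
z_{α} + z_β = 1.645 + 0.842 = 2.487.
n = (2.487 / 0.74)² = 3.361² = 11.30.
Round up.

n = 12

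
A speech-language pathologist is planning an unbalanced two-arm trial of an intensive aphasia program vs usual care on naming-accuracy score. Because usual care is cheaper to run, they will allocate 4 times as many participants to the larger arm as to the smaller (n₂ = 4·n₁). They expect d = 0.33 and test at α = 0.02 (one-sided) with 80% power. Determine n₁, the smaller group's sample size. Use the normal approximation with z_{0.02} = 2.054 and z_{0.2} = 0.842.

With allocation ratio k = n₂/n₁ = 4, Var(x̄₁−x̄₂) = σ²(1/n₁ + 1/(k·n₁)) = σ²·(k+1)/(k·n₁).
So n₁ = (1 + 1/k)·((z_{α} + z_β)/d)² = 1.250 × (2.896/0.33)².
n₁ = 1.250 × 77.01 = 96.3.
Round up: n₁ = 97, giving n₂ = 4 × 97 = 388.

n₁ = 97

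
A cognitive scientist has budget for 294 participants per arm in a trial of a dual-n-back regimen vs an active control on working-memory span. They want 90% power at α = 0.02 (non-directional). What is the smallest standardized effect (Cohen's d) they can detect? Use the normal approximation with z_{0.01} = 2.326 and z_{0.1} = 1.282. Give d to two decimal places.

For two independent groups of n = 294 each: d_min = (z_{α/2} + z_β)·√(2/n).
z-sum = 2.326 + 1.282 = 3.608.
d_min = 3.608 × √(2/294) = 3.608 × 0.0825 = 0.298.

d_min ≈ 0.30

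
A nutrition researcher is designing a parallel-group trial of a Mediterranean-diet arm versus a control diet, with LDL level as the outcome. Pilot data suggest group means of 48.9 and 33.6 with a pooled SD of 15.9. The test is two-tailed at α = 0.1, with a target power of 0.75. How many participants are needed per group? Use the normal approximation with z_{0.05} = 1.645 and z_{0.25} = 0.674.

Cohen's d = |M₁ − M₂| / SD_pooled = |48.9 − 33.6| / 15.9 = 15.3 / 15.9 = 0.962.
For two independent groups with equal n: n = 2·((z_{α/2} + z_β) / d)².
z_{α/2} + z_β = 1.645 + 0.674 = 2.319.
n = 2 × (2.319 / 0.962)² = 2 × 2.411² = 2 × 5.81 = 11.6.
Round up to the next whole participant.

n = 12 per group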